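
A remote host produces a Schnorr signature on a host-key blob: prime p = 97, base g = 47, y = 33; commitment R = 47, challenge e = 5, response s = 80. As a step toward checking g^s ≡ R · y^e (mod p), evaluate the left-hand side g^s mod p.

47^2 = 2209 ≡ 75
47^4 ≡ 75^2 = 5625 ≡ 96
47^8 ≡ 96^2 = 9216 ≡ 1
47^16 ≡ 1^2 = 1
47^32 ≡ 1^2 = 1
47^64 ≡ 1^2 = 1
80 = 64 + 16, so 47^80 ≡ 1·1 ≡ 1 (mod 97)

1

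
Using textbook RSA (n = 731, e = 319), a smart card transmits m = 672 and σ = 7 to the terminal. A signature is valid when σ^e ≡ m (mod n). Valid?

no

Squares mod 731: σ^1≡7, σ^2≡49, σ^4≡208, σ^8≡135, σ^16≡681, σ^32≡307, σ^64≡681, σ^128≡307, σ^256≡681
319 = 256 + 32 + 16 + 8 + 4 + 2 + 1, so σ^319 ≡ 681·307·681·135·208·49·7 ≡ 566 (mod 731)
The recovered value 566 does not match the digest 672.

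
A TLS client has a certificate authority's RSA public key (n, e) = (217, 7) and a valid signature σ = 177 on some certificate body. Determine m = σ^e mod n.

114

σ^2 ≡ 177^2 = 31329 ≡ 81
σ^4 ≡ 81^2 = 6561 ≡ 51
7 = 4 + 2 + 1, so σ^7 ≡ 51·81·177 ≡ 114 (mod 217)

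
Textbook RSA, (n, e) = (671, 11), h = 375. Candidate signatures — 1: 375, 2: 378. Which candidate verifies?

1

Candidate 1: 375^11 mod 671 = 375
  → matches h = 375
Candidate 2: 378^11 mod 671 = 15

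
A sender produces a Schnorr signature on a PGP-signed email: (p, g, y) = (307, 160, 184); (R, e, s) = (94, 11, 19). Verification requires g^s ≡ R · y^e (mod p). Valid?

g^s mod p:
160^2 = 25600 ≡ 119
160^4 ≡ 119^2 = 14161 ≡ 39
160^8 ≡ 39^2 = 1521 ≡ 293
160^16 ≡ 293^2 = 85849 ≡ 196
19 = 16 + 2 + 1, so 160^19 ≡ 196·119·160 ≡ 255 (mod 307)
R · y^e mod p:
184^2 = 33856 ≡ 86
184^4 ≡ 86^2 = 7396 ≡ 28
184^8 ≡ 28^2 = 784 ≡ 170
11 = 8 + 2 + 1, so 184^11 ≡ 170·86·184 ≡ 146 (mod 307)
94·146 = 13724 ≡ 216 (mod 307)
255 ≠ 216; the check fails.

no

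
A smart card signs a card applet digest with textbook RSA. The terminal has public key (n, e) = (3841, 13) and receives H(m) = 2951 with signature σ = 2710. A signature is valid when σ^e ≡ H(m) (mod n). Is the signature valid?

σ^2 ≡ 2710^2 = 7344100 ≡ 108
σ^4 ≡ 108^2 = 11664 ≡ 141
σ^8 ≡ 141^2 = 19881 ≡ 676
13 = 8 + 4 + 1, so σ^13 ≡ 676·141·2710 ≡ 2951 (mod 3841)
2951 = H(m), so the signature checks out.

valid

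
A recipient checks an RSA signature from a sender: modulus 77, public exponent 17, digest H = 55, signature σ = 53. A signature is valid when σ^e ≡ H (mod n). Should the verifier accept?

reject

σ^2 ≡ 53^2 = 2809 ≡ 37
σ^4 ≡ 37^2 = 1369 ≡ 60
σ^8 ≡ 60^2 = 3600 ≡ 58
σ^16 ≡ 58^2 = 3364 ≡ 53
17 = 16 + 1, so σ^17 ≡ 53·53 ≡ 37 (mod 77)
37 ≠ 55, so verification fails.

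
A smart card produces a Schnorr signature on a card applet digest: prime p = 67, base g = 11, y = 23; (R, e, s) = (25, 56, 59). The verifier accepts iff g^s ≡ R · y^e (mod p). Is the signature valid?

g^s mod p:
11^2 = 121 ≡ 54
11^4 ≡ 54^2 = 2916 ≡ 35
11^8 ≡ 35^2 = 1225 ≡ 19
11^16 ≡ 19^2 = 361 ≡ 26
11^32 ≡ 26^2 = 676 ≡ 6
59 = 32 + 16 + 8 + 2 + 1, so 11^59 ≡ 6·26·19·54·11 ≡ 57 (mod 67)
R · y^e mod p:
23^2 = 529 ≡ 60
23^4 ≡ 60^2 = 3600 ≡ 49
23^8 ≡ 49^2 = 2401 ≡ 56
23^16 ≡ 56^2 = 3136 ≡ 54
23^32 ≡ 54^2 = 2916 ≡ 35
56 = 32 + 16 + 8, so 23^56 ≡ 35·54·56 ≡ 47 (mod 67)
25·47 = 1175 ≡ 36 (mod 67)
57 ≠ 36; the check fails.

invalid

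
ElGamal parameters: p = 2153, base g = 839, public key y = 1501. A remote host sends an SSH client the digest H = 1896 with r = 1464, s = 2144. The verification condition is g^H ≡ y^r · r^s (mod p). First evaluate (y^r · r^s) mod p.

1194

1501^2 = 2253001 ≡ 963
1501^4 ≡ 963^2 = 927369 ≡ 1579
1501^8 ≡ 1579^2 = 2493241 ≡ 67
1501^16 ≡ 67^2 = 4489 ≡ 183
1501^32 ≡ 183^2 = 33489 ≡ 1194
1501^64 ≡ 1194^2 = 1425636 ≡ 350
1501^128 ≡ 350^2 = 122500 ≡ 1932
1501^256 ≡ 1932^2 = 3732624 ≡ 1475
1501^512 ≡ 1475^2 = 2175625 ≡ 1095
1501^1024 ≡ 1095^2 = 1199025 ≡ 1957
1464 = 1024 + 256 + 128 + 32 + 16 + 8, so 1501^1464 ≡ 1957·1475·1932·1194·183·67 ≡ 1032 (mod 2153)
1464^2 = 2143296 ≡ 1061
1464^4 ≡ 1061^2 = 1125721 ≡ 1855
1464^8 ≡ 1855^2 = 3441025 ≡ 531
1464^16 ≡ 531^2 = 281961 ≡ 2071
1464^32 ≡ 2071^2 = 4289041 ≡ 265
1464^64 ≡ 265^2 = 70225 ≡ 1329
1464^128 ≡ 1329^2 = 1766241 ≡ 781
1464^256 ≡ 781^2 = 609961 ≡ 662
1464^512 ≡ 662^2 = 438244 ≡ 1185
1464^1024 ≡ 1185^2 = 1404225 ≡ 469
1464^2048 ≡ 469^2 = 219961 ≡ 355
2144 = 2048 + 64 + 32, so 1464^2144 ≡ 355·1329·265 ≡ 965 (mod 2153)
y^r · r^s ≡ 1032·965 = 995880 ≡ 1194 (mod 2153)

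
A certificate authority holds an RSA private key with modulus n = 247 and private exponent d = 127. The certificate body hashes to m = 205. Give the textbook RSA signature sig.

m^2 ≡ 205^2 = 42025 ≡ 35
m^4 ≡ 35^2 = 1225 ≡ 237
m^8 ≡ 237^2 = 56169 ≡ 100
m^16 ≡ 100^2 = 10000 ≡ 120
m^32 ≡ 120^2 = 14400 ≡ 74
m^64 ≡ 74^2 = 5476 ≡ 42
127 = 64 + 32 + 16 + 8 + 4 + 2 + 1, so m^127 ≡ 42·74·120·100·237·35·205 ≡ 205 (mod 247)

205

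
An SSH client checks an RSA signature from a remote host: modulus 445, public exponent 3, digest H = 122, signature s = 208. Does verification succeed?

s^2 ≡ 208^2 = 43264 ≡ 99
3 = 2 + 1, so s^3 ≡ 99·208 ≡ 122 (mod 445)
Since 122 equals the digest 122, verification succeeds.

passes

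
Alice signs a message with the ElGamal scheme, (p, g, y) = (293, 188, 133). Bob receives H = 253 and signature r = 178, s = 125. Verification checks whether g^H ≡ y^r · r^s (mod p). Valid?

Left side g^H mod p:
188^2 = 35344 ≡ 184
188^4 ≡ 184^2 = 33856 ≡ 161
188^8 ≡ 161^2 = 25921 ≡ 137
188^16 ≡ 137^2 = 18769 ≡ 17
188^32 ≡ 17^2 = 289
188^64 ≡ 289^2 = 83521 ≡ 16
188^128 ≡ 16^2 = 256
253 = 128 + 64 + 32 + 16 + 8 + 4 + 1, so 188^253 ≡ 256·16·289·17·137·161·188 ≡ 190 (mod 293)
Right side y^r · r^s mod p:
133^2 = 17689 ≡ 109
133^4 ≡ 109^2 = 11881 ≡ 161
133^8 ≡ 161^2 = 25921 ≡ 137
133^16 ≡ 137^2 = 18769 ≡ 17
133^32 ≡ 17^2 = 289
133^64 ≡ 289^2 = 83521 ≡ 16
133^128 ≡ 16^2 = 256
178 = 128 + 32 + 16 + 2, so 133^178 ≡ 256·289·17·109 ≡ 289 (mod 293)
178^2 = 31684 ≡ 40
178^4 ≡ 40^2 = 1600 ≡ 135
178^8 ≡ 135^2 = 18225 ≡ 59
178^16 ≡ 59^2 = 3481 ≡ 258
178^32 ≡ 258^2 = 66564 ≡ 53
178^64 ≡ 53^2 = 2809 ≡ 172
125 = 64 + 32 + 16 + 8 + 4 + 1, so 178^125 ≡ 172·53·258·59·135·178 ≡ 203 (mod 293)
289·203 = 58667 ≡ 67 (mod 293)
190 ≠ 67, so verification fails.

no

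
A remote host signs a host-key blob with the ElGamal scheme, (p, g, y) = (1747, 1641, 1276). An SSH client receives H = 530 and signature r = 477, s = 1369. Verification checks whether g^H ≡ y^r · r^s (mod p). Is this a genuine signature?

Left side g^H mod p:
1641^2 = 2692881 ≡ 754
1641^4 ≡ 754^2 = 568516 ≡ 741
1641^8 ≡ 741^2 = 549081 ≡ 523
1641^16 ≡ 523^2 = 273529 ≡ 997
1641^32 ≡ 997^2 = 994009 ≡ 1713
1641^64 ≡ 1713^2 = 2934369 ≡ 1156
1641^128 ≡ 1156^2 = 1336336 ≡ 1628
1641^256 ≡ 1628^2 = 2650384 ≡ 185
1641^512 ≡ 185^2 = 34225 ≡ 1032
530 = 512 + 16 + 2, so 1641^530 ≡ 1032·997·754 ≡ 1579 (mod 1747)
Right side y^r · r^s mod p:
1276^2 = 1628176 ≡ 1719
1276^4 ≡ 1719^2 = 2954961 ≡ 784
1276^8 ≡ 784^2 = 614656 ≡ 1459
1276^16 ≡ 1459^2 = 2128681 ≡ 835
1276^32 ≡ 835^2 = 697225 ≡ 172
1276^64 ≡ 172^2 = 29584 ≡ 1632
1276^128 ≡ 1632^2 = 2663424 ≡ 996
1276^256 ≡ 996^2 = 992016 ≡ 1467
477 = 256 + 128 + 64 + 16 + 8 + 4 + 1, so 1276^477 ≡ 1467·996·1632·835·1459·784·1276 ≡ 945 (mod 1747)
477^2 = 227529 ≡ 419
477^4 ≡ 419^2 = 175561 ≡ 861
477^8 ≡ 861^2 = 741321 ≡ 593
477^16 ≡ 593^2 = 351649 ≡ 502
477^32 ≡ 502^2 = 252004 ≡ 436
477^64 ≡ 436^2 = 190096 ≡ 1420
477^128 ≡ 1420^2 = 2016400 ≡ 362
477^256 ≡ 362^2 = 131044 ≡ 19
477^512 ≡ 19^2 = 361
477^1024 ≡ 361^2 = 130321 ≡ 1043
1369 = 1024 + 256 + 64 + 16 + 8 + 1, so 477^1369 ≡ 1043·19·1420·502·593·477 ≡ 1708 (mod 1747)
945·1708 = 1614060 ≡ 1579 (mod 1747)
1579 ≡ 1579 (mod 1747), so the signature is genuine.

genuine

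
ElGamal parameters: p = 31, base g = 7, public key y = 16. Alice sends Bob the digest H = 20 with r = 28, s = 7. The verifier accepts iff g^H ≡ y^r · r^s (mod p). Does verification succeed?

fails

Left side g^H mod p:
Squares mod 31: 7^1≡7, 7^2≡18, 7^4≡14, 7^8≡10, 7^16≡7
20 = 16 + 4, so 7^20 ≡ 7·14 ≡ 5 (mod 31)
Right side y^r · r^s mod p:
Squares mod 31: 16^1≡16, 16^2≡8, 16^4≡2, 16^8≡4, 16^16≡16
28 = 16 + 8 + 4, so 16^28 ≡ 16·4·2 ≡ 4 (mod 31)
Squares mod 31: 28^1≡28, 28^2≡9, 28^4≡19
7 = 4 + 2 + 1, so 28^7 ≡ 19·9·28 ≡ 14 (mod 31)
4·14 = 56 ≡ 25 (mod 31)
5 ≠ 25, so verification fails.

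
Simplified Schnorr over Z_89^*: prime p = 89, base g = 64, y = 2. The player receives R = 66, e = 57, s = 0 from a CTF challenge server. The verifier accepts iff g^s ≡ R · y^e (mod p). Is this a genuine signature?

forged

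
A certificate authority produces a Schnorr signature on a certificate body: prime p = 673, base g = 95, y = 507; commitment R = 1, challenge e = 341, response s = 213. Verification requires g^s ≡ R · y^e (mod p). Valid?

yes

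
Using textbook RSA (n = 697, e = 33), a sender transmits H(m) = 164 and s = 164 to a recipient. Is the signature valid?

valid

s^2 ≡ 164^2 = 26896 ≡ 410
s^4 ≡ 410^2 = 168100 ≡ 123
s^8 ≡ 123^2 = 15129 ≡ 492
s^16 ≡ 492^2 = 242064 ≡ 205
s^32 ≡ 205^2 = 42025 ≡ 205
33 = 32 + 1, so s^33 ≡ 205·164 ≡ 164 (mod 697)
164 = H(m), so the signature checks out.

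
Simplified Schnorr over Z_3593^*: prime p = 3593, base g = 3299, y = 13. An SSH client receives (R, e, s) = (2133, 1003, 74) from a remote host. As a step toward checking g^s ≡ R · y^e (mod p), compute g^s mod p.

3299^2 = 10883401 ≡ 204
3299^4 ≡ 204^2 = 41616 ≡ 2093
3299^8 ≡ 2093^2 = 4380649 ≡ 782
3299^16 ≡ 782^2 = 611524 ≡ 714
3299^32 ≡ 714^2 = 509796 ≡ 3183
3299^64 ≡ 3183^2 = 10131489 ≡ 2822
74 = 64 + 8 + 2, so 3299^74 ≡ 2822·782·204 ≡ 3081 (mod 3593)

3081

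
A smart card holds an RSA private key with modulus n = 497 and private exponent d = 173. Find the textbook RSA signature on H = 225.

36

Squares mod 497: H^1≡225, H^2≡428, H^4≡288, H^8≡442, H^16≡43, H^32≡358, H^64≡435, H^128≡365
173 = 128 + 32 + 8 + 4 + 1, so H^173 ≡ 365·358·442·288·225 ≡ 36 (mod 497)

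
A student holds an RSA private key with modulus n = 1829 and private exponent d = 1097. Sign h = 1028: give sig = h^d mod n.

h^2 ≡ 1028^2 = 1056784 ≡ 1451
h^4 ≡ 1451^2 = 2105401 ≡ 222
h^8 ≡ 222^2 = 49284 ≡ 1730
h^16 ≡ 1730^2 = 2992900 ≡ 656
h^32 ≡ 656^2 = 430336 ≡ 521
h^64 ≡ 521^2 = 271441 ≡ 749
h^128 ≡ 749^2 = 561001 ≡ 1327
h^256 ≡ 1327^2 = 1760929 ≡ 1431
h^512 ≡ 1431^2 = 2047761 ≡ 1110
h^1024 ≡ 1110^2 = 1232100 ≡ 1183
1097 = 1024 + 64 + 8 + 1, so h^1097 ≡ 1183·749·1730·1028 ≡ 428 (mod 1829)

428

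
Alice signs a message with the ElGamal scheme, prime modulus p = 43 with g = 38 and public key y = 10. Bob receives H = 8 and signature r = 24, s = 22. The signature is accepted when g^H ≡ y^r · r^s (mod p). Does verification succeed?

fails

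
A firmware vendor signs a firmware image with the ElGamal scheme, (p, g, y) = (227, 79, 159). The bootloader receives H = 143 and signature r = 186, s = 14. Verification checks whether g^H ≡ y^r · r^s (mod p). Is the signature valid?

invalid

Left side g^H mod p:
Squares mod 227: 79^1≡79, 79^2≡112, 79^4≡59, 79^8≡76, 79^16≡101, 79^32≡213, 79^64≡196, 79^128≡53
143 = 128 + 8 + 4 + 2 + 1, so 79^143 ≡ 53·76·59·112·79 ≡ 85 (mod 227)
Right side y^r · r^s mod p:
Squares mod 227: 159^1≡159, 159^2≡84, 159^4≡19, 159^8≡134, 159^16≡23, 159^32≡75, 159^64≡177, 159^128≡3
186 = 128 + 32 + 16 + 8 + 2, so 159^186 ≡ 3·75·23·134·84 ≡ 11 (mod 227)
Squares mod 227: 186^1≡186, 186^2≡92, 186^4≡65, 186^8≡139
14 = 8 + 4 + 2, so 186^14 ≡ 139·65·92 ≡ 173 (mod 227)
11·173 = 1903 ≡ 87 (mod 227)
85 ≠ 87, so verification fails.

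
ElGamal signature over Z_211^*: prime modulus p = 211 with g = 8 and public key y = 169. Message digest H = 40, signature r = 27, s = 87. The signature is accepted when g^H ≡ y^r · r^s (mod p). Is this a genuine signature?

forged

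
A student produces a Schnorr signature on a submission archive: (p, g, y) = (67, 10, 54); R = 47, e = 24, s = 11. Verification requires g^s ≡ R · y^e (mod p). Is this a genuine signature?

g^s mod p:
10^2 = 100 ≡ 33
10^4 ≡ 33^2 = 1089 ≡ 17
10^8 ≡ 17^2 = 289 ≡ 21
11 = 8 + 2 + 1, so 10^11 ≡ 21·33·10 ≡ 29 (mod 67)
R · y^e mod p:
54^2 = 2916 ≡ 35
54^4 ≡ 35^2 = 1225 ≡ 19
54^8 ≡ 19^2 = 361 ≡ 26
54^16 ≡ 26^2 = 676 ≡ 6
24 = 16 + 8, so 54^24 ≡ 6·26 ≡ 22 (mod 67)
47·22 = 1034 ≡ 29 (mod 67)
29 ≡ 29 (mod 67); signature holds.

genuine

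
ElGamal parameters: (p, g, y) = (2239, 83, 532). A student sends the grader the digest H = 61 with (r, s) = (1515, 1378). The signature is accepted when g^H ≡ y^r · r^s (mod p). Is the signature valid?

invalid

Left side g^H mod p:
83^2 = 6889 ≡ 172
83^4 ≡ 172^2 = 29584 ≡ 477
83^8 ≡ 477^2 = 227529 ≡ 1390
83^16 ≡ 1390^2 = 1932100 ≡ 2082
83^32 ≡ 2082^2 = 4334724 ≡ 20
61 = 32 + 16 + 8 + 4 + 1, so 83^61 ≡ 20·2082·1390·477·83 ≡ 1229 (mod 2239)
Right side y^r · r^s mod p:
532^2 = 283024 ≡ 910
532^4 ≡ 910^2 = 828100 ≡ 1909
532^8 ≡ 1909^2 = 3644281 ≡ 1428
532^16 ≡ 1428^2 = 2039184 ≡ 1694
532^32 ≡ 1694^2 = 2869636 ≡ 1477
532^64 ≡ 1477^2 = 2181529 ≡ 743
532^128 ≡ 743^2 = 552049 ≡ 1255
532^256 ≡ 1255^2 = 1575025 ≡ 1008
532^512 ≡ 1008^2 = 1016064 ≡ 1797
532^1024 ≡ 1797^2 = 3229209 ≡ 571
1515 = 1024 + 256 + 128 + 64 + 32 + 8 + 2 + 1, so 532^1515 ≡ 571·1008·1255·743·1477·1428·910·532 ≡ 772 (mod 2239)
1515^2 = 2295225 ≡ 250
1515^4 ≡ 250^2 = 62500 ≡ 2047
1515^8 ≡ 2047^2 = 4190209 ≡ 1040
1515^16 ≡ 1040^2 = 1081600 ≡ 163
1515^32 ≡ 163^2 = 26569 ≡ 1940
1515^64 ≡ 1940^2 = 3763600 ≡ 2080
1515^128 ≡ 2080^2 = 4326400 ≡ 652
1515^256 ≡ 652^2 = 425104 ≡ 1933
1515^512 ≡ 1933^2 = 3736489 ≡ 1837
1515^1024 ≡ 1837^2 = 3374569 ≡ 396
1378 = 1024 + 256 + 64 + 32 + 2, so 1515^1378 ≡ 396·1933·2080·1940·250 ≡ 143 (mod 2239)
772·143 = 110396 ≡ 685 (mod 2239)
1229 ≠ 685, so verification fails.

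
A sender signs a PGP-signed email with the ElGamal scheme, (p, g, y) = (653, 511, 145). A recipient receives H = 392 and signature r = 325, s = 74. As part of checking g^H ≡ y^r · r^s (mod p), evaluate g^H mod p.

236

511^2 = 261121 ≡ 574
511^4 ≡ 574^2 = 329476 ≡ 364
511^8 ≡ 364^2 = 132496 ≡ 590
511^16 ≡ 590^2 = 348100 ≡ 51
511^32 ≡ 51^2 = 2601 ≡ 642
511^64 ≡ 642^2 = 412164 ≡ 121
511^128 ≡ 121^2 = 14641 ≡ 275
511^256 ≡ 275^2 = 75625 ≡ 530
392 = 256 + 128 + 8, so 511^392 ≡ 530·275·590 ≡ 236 (mod 653)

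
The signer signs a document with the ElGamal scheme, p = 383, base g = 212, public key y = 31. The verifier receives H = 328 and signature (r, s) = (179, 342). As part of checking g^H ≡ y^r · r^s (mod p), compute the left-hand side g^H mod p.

289

212^2 = 44944 ≡ 133
212^4 ≡ 133^2 = 17689 ≡ 71
212^8 ≡ 71^2 = 5041 ≡ 62
212^16 ≡ 62^2 = 3844 ≡ 14
212^32 ≡ 14^2 = 196
212^64 ≡ 196^2 = 38416 ≡ 116
212^128 ≡ 116^2 = 13456 ≡ 51
212^256 ≡ 51^2 = 2601 ≡ 303
328 = 256 + 64 + 8, so 212^328 ≡ 303·116·62 ≡ 289 (mod 383)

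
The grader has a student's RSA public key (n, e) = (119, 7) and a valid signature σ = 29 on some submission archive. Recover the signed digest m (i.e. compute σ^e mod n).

Squares mod 119: σ^1≡29, σ^2≡8, σ^4≡64
7 = 4 + 2 + 1, so σ^7 ≡ 64·8·29 ≡ 92 (mod 119)

92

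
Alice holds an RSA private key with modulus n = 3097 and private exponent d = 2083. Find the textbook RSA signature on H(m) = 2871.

2948

Squares mod 3097: (H(m))^1≡2871, (H(m))^2≡1524, (H(m))^4≡2923, (H(m))^8≡2403, (H(m))^16≡1601, (H(m))^32≡1982, (H(m))^64≡1328, (H(m))^128≡1391, (H(m))^256≡2353, (H(m))^512≡2270, (H(m))^1024≡2589, (H(m))^2048≡1013
2083 = 2048 + 32 + 2 + 1, so (H(m))^2083 ≡ 1013·1982·1524·2871 ≡ 2948 (mod 3097)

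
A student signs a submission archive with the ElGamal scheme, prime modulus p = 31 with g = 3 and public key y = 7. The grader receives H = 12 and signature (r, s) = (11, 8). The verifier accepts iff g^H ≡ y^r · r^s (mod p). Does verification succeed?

Left side g^H mod p:
3^2 = 9
3^4 ≡ 9^2 = 81 ≡ 19
3^8 ≡ 19^2 = 361 ≡ 20
12 = 8 + 4, so 3^12 ≡ 20·19 ≡ 8 (mod 31)
Right side y^r · r^s mod p:
7^2 = 49 ≡ 18
7^4 ≡ 18^2 = 324 ≡ 14
7^8 ≡ 14^2 = 196 ≡ 10
11 = 8 + 2 + 1, so 7^11 ≡ 10·18·7 ≡ 20 (mod 31)
11^2 = 121 ≡ 28
11^4 ≡ 28^2 = 784 ≡ 9
11^8 ≡ 9^2 = 81 ≡ 19
20·19 = 380 ≡ 8 (mod 31)
8 ≡ 8 (mod 31), so the signature is genuine.

passes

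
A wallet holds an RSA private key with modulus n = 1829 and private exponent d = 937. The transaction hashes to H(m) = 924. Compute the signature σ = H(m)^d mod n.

490

(H(m))^2 ≡ 924^2 = 853776 ≡ 1462
(H(m))^4 ≡ 1462^2 = 2137444 ≡ 1172
(H(m))^8 ≡ 1172^2 = 1373584 ≡ 5
(H(m))^16 ≡ 5^2 = 25
(H(m))^32 ≡ 25^2 = 625
(H(m))^64 ≡ 625^2 = 390625 ≡ 1048
(H(m))^128 ≡ 1048^2 = 1098304 ≡ 904
(H(m))^256 ≡ 904^2 = 817216 ≡ 1482
(H(m))^512 ≡ 1482^2 = 2196324 ≡ 1524
937 = 512 + 256 + 128 + 32 + 8 + 1, so (H(m))^937 ≡ 1524·1482·904·625·5·924 ≡ 490 (mod 1829)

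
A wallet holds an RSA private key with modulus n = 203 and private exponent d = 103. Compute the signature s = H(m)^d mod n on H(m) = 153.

(H(m))^2 ≡ 153^2 = 23409 ≡ 64
(H(m))^4 ≡ 64^2 = 4096 ≡ 36
(H(m))^8 ≡ 36^2 = 1296 ≡ 78
(H(m))^16 ≡ 78^2 = 6084 ≡ 197
(H(m))^32 ≡ 197^2 = 38809 ≡ 36
(H(m))^64 ≡ 36^2 = 1296 ≡ 78
103 = 64 + 32 + 4 + 2 + 1, so (H(m))^103 ≡ 78·36·36·64·153 ≡ 118 (mod 203)

118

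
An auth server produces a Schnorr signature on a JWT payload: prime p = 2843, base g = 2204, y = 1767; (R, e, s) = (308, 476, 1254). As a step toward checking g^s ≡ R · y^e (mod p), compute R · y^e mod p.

Squares mod 2843: 1767^1≡1767, 1767^2≡675, 1767^4≡745, 1767^8≡640, 1767^16≡208, 1767^32≡619, 1767^64≡2199, 1767^128≡2501, 1767^256≡401
476 = 256 + 128 + 64 + 16 + 8 + 4, so 1767^476 ≡ 401·2501·2199·208·640·745 ≡ 2503 (mod 2843)
R · y^e ≡ 308·2503 = 770924 ≡ 471 (mod 2843)

471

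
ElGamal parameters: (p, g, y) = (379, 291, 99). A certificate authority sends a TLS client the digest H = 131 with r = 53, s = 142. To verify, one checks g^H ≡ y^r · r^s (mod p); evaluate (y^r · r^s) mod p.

15

99^53 mod 379 = 74
53^142 mod 379 = 118
y^r · r^s ≡ 74·118 = 8732 ≡ 15 (mod 379)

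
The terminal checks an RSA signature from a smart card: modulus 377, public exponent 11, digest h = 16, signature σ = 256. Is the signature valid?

σ^11 mod 377 = 16
σ^11 mod 377 = 16 matches h.

valid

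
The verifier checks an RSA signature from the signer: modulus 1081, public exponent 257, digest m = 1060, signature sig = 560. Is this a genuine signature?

genuine

Squares mod 1081: sig^1≡560, sig^2≡110, sig^4≡209, sig^8≡441, sig^16≡982, sig^32≡72, sig^64≡860, sig^128≡196, sig^256≡581
257 = 256 + 1, so sig^257 ≡ 581·560 ≡ 1060 (mod 1081)
1060 = m, so the signature checks out.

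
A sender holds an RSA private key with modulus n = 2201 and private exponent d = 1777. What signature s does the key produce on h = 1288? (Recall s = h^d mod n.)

Squares mod 2201: h^1≡1288, h^2≡1591, h^4≡131, h^8≡1754, h^16≡1719, h^32≡1219, h^64≡286, h^128≡359, h^256≡1223, h^512≡1250, h^1024≡1991
1777 = 1024 + 512 + 128 + 64 + 32 + 16 + 1, so h^1777 ≡ 1991·1250·359·286·1219·1719·1288 ≡ 1376 (mod 2201)

1376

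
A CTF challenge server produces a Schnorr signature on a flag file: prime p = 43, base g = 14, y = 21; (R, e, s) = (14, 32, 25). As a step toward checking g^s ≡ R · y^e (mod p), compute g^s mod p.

14^25 mod 43 = 17

17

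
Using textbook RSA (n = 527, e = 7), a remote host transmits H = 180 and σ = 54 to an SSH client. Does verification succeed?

fails

Squares mod 527: σ^1≡54, σ^2≡281, σ^4≡438
7 = 4 + 2 + 1, so σ^7 ≡ 438·281·54 ≡ 215 (mod 527)
The recovered value 215 does not match the digest 180.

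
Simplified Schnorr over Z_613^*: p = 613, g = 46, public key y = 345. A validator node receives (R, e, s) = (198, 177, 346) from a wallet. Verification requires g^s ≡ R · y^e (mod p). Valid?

no

g^s mod p:
Squares mod 613: 46^1≡46, 46^2≡277, 46^4≡104, 46^8≡395, 46^16≡323, 46^32≡119, 46^64≡62, 46^128≡166, 46^256≡584
346 = 256 + 64 + 16 + 8 + 2, so 46^346 ≡ 584·62·323·395·277 ≡ 417 (mod 613)
R · y^e mod p:
Squares mod 613: 345^1≡345, 345^2≡103, 345^4≡188, 345^8≡403, 345^16≡577, 345^32≡70, 345^64≡609, 345^128≡16
177 = 128 + 32 + 16 + 1, so 345^177 ≡ 16·70·577·345 ≡ 409 (mod 613)
198·409 = 80982 ≡ 66 (mod 613)
417 ≠ 66; the check fails.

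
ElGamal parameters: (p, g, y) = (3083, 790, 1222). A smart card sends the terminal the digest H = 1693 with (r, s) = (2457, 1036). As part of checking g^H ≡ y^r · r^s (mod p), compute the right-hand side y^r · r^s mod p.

1352

Squares mod 3083: 1222^1≡1222, 1222^2≡1112, 1222^4≡261, 1222^8≡295, 1222^16≡701, 1222^32≡1204, 1222^64≡606, 1222^128≡359, 1222^256≡2478, 1222^512≡2231, 1222^1024≡1399, 1222^2048≡2579
2457 = 2048 + 256 + 128 + 16 + 8 + 1, so 1222^2457 ≡ 2579·2478·359·701·295·1222 ≡ 1221 (mod 3083)
Squares mod 3083: 2457^1≡2457, 2457^2≡335, 2457^4≡1237, 2457^8≡1001, 2457^16≡26, 2457^32≡676, 2457^64≡692, 2457^128≡999, 2457^256≡2192, 2457^512≡1550, 2457^1024≡843
1036 = 1024 + 8 + 4, so 2457^1036 ≡ 843·1001·1237 ≡ 900 (mod 3083)
y^r · r^s ≡ 1221·900 = 1098900 ≡ 1352 (mod 3083)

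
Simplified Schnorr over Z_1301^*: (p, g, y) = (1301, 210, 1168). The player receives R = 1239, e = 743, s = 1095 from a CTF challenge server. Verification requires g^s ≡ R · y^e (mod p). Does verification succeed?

passes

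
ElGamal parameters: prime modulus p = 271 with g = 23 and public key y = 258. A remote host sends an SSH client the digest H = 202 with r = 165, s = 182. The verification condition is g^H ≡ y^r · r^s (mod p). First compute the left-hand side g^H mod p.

23^2 = 529 ≡ 258
23^4 ≡ 258^2 = 66564 ≡ 169
23^8 ≡ 169^2 = 28561 ≡ 106
23^16 ≡ 106^2 = 11236 ≡ 125
23^32 ≡ 125^2 = 15625 ≡ 178
23^64 ≡ 178^2 = 31684 ≡ 248
23^128 ≡ 248^2 = 61504 ≡ 258
202 = 128 + 64 + 8 + 2, so 23^202 ≡ 258·248·106·258 ≡ 169 (mod 271)

169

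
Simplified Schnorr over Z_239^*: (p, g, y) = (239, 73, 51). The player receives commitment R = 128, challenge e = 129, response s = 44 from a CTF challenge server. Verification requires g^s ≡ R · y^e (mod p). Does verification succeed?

g^s mod p:
73^2 = 5329 ≡ 71
73^4 ≡ 71^2 = 5041 ≡ 22
73^8 ≡ 22^2 = 484 ≡ 6
73^16 ≡ 6^2 = 36
73^32 ≡ 36^2 = 1296 ≡ 101
44 = 32 + 8 + 4, so 73^44 ≡ 101·6·22 ≡ 187 (mod 239)
R · y^e mod p:
51^2 = 2601 ≡ 211
51^4 ≡ 211^2 = 44521 ≡ 67
51^8 ≡ 67^2 = 4489 ≡ 187
51^16 ≡ 187^2 = 34969 ≡ 75
51^32 ≡ 75^2 = 5625 ≡ 128
51^64 ≡ 128^2 = 16384 ≡ 132
51^128 ≡ 132^2 = 17424 ≡ 216
129 = 128 + 1, so 51^129 ≡ 216·51 ≡ 22 (mod 239)
128·22 = 2816 ≡ 187 (mod 239)
187 ≡ 187 (mod 239); signature holds.

passes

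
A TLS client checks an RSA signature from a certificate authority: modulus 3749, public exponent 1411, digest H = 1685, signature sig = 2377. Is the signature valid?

valid

Squares mod 3749: sig^1≡2377, sig^2≡386, sig^4≡2785, sig^8≡3293, sig^16≡1741, sig^32≡1889, sig^64≡3022, sig^128≡3669, sig^256≡2651, sig^512≡2175, sig^1024≡3136
1411 = 1024 + 256 + 128 + 2 + 1, so sig^1411 ≡ 3136·2651·3669·386·2377 ≡ 1685 (mod 3749)
Since 1685 equals the digest 1685, verification succeeds.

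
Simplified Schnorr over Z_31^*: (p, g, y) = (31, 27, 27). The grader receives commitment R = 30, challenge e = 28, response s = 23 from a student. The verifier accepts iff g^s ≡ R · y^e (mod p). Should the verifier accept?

g^s mod p:
Squares mod 31: 27^1≡27, 27^2≡16, 27^4≡8, 27^8≡2, 27^16≡4
23 = 16 + 4 + 2 + 1, so 27^23 ≡ 4·8·16·27 ≡ 29 (mod 31)
R · y^e mod p:
Squares mod 31: 27^1≡27, 27^2≡16, 27^4≡8, 27^8≡2, 27^16≡4
28 = 16 + 8 + 4, so 27^28 ≡ 4·2·8 ≡ 2 (mod 31)
30·2 = 60 ≡ 29 (mod 31)
29 ≡ 29 (mod 31); signature holds.

accept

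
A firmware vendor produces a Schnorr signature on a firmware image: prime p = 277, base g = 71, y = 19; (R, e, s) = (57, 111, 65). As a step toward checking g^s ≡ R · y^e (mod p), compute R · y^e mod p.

214

19^2 = 361 ≡ 84
19^4 ≡ 84^2 = 7056 ≡ 131
19^8 ≡ 131^2 = 17161 ≡ 264
19^16 ≡ 264^2 = 69696 ≡ 169
19^32 ≡ 169^2 = 28561 ≡ 30
19^64 ≡ 30^2 = 900 ≡ 69
111 = 64 + 32 + 8 + 4 + 2 + 1, so 19^111 ≡ 69·30·264·131·84·19 ≡ 203 (mod 277)
R · y^e ≡ 57·203 = 11571 ≡ 214 (mod 277)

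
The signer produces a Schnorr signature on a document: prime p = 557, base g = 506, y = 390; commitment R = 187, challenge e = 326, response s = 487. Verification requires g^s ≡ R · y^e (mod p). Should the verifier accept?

g^s mod p:
506^2 = 256036 ≡ 373
506^4 ≡ 373^2 = 139129 ≡ 436
506^8 ≡ 436^2 = 190096 ≡ 159
506^16 ≡ 159^2 = 25281 ≡ 216
506^32 ≡ 216^2 = 46656 ≡ 425
506^64 ≡ 425^2 = 180625 ≡ 157
506^128 ≡ 157^2 = 24649 ≡ 141
506^256 ≡ 141^2 = 19881 ≡ 386
487 = 256 + 128 + 64 + 32 + 4 + 2 + 1, so 506^487 ≡ 386·141·157·425·436·373·506 ≡ 465 (mod 557)
R · y^e mod p:
390^2 = 152100 ≡ 39
390^4 ≡ 39^2 = 1521 ≡ 407
390^8 ≡ 407^2 = 165649 ≡ 220
390^16 ≡ 220^2 = 48400 ≡ 498
390^32 ≡ 498^2 = 248004 ≡ 139
390^64 ≡ 139^2 = 19321 ≡ 383
390^128 ≡ 383^2 = 146689 ≡ 198
390^256 ≡ 198^2 = 39204 ≡ 214
326 = 256 + 64 + 4 + 2, so 390^326 ≡ 214·383·407·39 ≡ 154 (mod 557)
187·154 = 28798 ≡ 391 (mod 557)
465 ≠ 391; the check fails.

reject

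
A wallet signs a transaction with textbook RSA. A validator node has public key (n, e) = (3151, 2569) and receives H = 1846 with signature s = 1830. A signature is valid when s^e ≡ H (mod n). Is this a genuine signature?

Squares mod 3151: s^1≡1830, s^2≡2538, s^4≡800, s^8≡347, s^16≡671, s^32≡2799, s^64≡1015, s^128≡2999, s^256≡1047, s^512≡2812, s^1024≡1485, s^2048≡2676
2569 = 2048 + 512 + 8 + 1, so s^2569 ≡ 2676·2812·347·1830 ≡ 1846 (mod 3151)
Since 1846 equals the digest 1846, verification succeeds.

genuine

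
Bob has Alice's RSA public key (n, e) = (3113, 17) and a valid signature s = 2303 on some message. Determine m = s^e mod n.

Squares mod 3113: s^1≡2303, s^2≡2370, s^4≡1048, s^8≡2528, s^16≡2908
17 = 16 + 1, so s^17 ≡ 2908·2303 ≡ 1061 (mod 3113)

1061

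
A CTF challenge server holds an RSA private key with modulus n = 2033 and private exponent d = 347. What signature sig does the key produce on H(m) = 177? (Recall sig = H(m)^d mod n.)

(H(m))^2 ≡ 177^2 = 31329 ≡ 834
(H(m))^4 ≡ 834^2 = 695556 ≡ 270
(H(m))^8 ≡ 270^2 = 72900 ≡ 1745
(H(m))^16 ≡ 1745^2 = 3045025 ≡ 1624
(H(m))^32 ≡ 1624^2 = 2637376 ≡ 575
(H(m))^64 ≡ 575^2 = 330625 ≡ 1279
(H(m))^128 ≡ 1279^2 = 1635841 ≡ 1309
(H(m))^256 ≡ 1309^2 = 1713481 ≡ 1695
347 = 256 + 64 + 16 + 8 + 2 + 1, so (H(m))^347 ≡ 1695·1279·1624·1745·834·177 ≡ 157 (mod 2033)

157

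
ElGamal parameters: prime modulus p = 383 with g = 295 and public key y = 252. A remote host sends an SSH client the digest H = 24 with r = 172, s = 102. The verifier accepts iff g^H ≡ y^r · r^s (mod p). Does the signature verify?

Left side g^H mod p:
Squares mod 383: 295^1≡295, 295^2≡84, 295^4≡162, 295^8≡200, 295^16≡168
24 = 16 + 8, so 295^24 ≡ 168·200 ≡ 279 (mod 383)
Right side y^r · r^s mod p:
Squares mod 383: 252^1≡252, 252^2≡309, 252^4≡114, 252^8≡357, 252^16≡293, 252^32≡57, 252^64≡185, 252^128≡138
172 = 128 + 32 + 8 + 4, so 252^172 ≡ 138·57·357·114 ≡ 301 (mod 383)
Squares mod 383: 172^1≡172, 172^2≡93, 172^4≡223, 172^8≡322, 172^16≡274, 172^32≡8, 172^64≡64
102 = 64 + 32 + 4 + 2, so 172^102 ≡ 64·8·223·93 ≡ 76 (mod 383)
301·76 = 22876 ≡ 279 (mod 383)
279 ≡ 279 (mod 383), so the signature is genuine.

verifies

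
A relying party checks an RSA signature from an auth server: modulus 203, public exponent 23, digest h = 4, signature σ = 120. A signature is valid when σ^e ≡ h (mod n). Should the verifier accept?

reject

σ^2 ≡ 120^2 = 14400 ≡ 190
σ^4 ≡ 190^2 = 36100 ≡ 169
σ^8 ≡ 169^2 = 28561 ≡ 141
σ^16 ≡ 141^2 = 19881 ≡ 190
23 = 16 + 4 + 2 + 1, so σ^23 ≡ 190·169·190·120 ≡ 71 (mod 203)
σ^23 mod 203 = 71, but h = 4.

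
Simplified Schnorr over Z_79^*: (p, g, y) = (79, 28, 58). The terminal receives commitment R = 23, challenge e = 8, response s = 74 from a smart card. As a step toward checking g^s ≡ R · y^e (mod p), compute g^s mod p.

11

Squares mod 79: 28^1≡28, 28^2≡73, 28^4≡36, 28^8≡32, 28^16≡76, 28^32≡9, 28^64≡2
74 = 64 + 8 + 2, so 28^74 ≡ 2·32·73 ≡ 11 (mod 79)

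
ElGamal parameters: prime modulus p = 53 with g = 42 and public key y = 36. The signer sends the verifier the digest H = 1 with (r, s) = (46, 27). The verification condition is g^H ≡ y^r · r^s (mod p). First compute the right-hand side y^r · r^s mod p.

42

36^46 mod 53 = 47
46^27 mod 53 = 46
y^r · r^s ≡ 47·46 = 2162 ≡ 42 (mod 53)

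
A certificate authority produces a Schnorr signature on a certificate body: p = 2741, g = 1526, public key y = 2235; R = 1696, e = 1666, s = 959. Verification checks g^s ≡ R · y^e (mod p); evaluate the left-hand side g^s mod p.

1526^2 = 2328676 ≡ 1567
1526^4 ≡ 1567^2 = 2455489 ≡ 2294
1526^8 ≡ 2294^2 = 5262436 ≡ 2457
1526^16 ≡ 2457^2 = 6036849 ≡ 1167
1526^32 ≡ 1167^2 = 1361889 ≡ 2353
1526^64 ≡ 2353^2 = 5536609 ≡ 2530
1526^128 ≡ 2530^2 = 6400900 ≡ 665
1526^256 ≡ 665^2 = 442225 ≡ 924
1526^512 ≡ 924^2 = 853776 ≡ 1325
959 = 512 + 256 + 128 + 32 + 16 + 8 + 4 + 2 + 1, so 1526^959 ≡ 1325·924·665·2353·1167·2457·2294·1567·1526 ≡ 656 (mod 2741)

656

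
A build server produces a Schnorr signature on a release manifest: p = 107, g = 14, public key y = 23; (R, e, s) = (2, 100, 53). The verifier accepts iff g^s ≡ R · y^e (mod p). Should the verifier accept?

reject

g^s mod p:
Squares mod 107: 14^1≡14, 14^2≡89, 14^4≡3, 14^8≡9, 14^16≡81, 14^32≡34
53 = 32 + 16 + 4 + 1, so 14^53 ≡ 34·81·3·14 ≡ 1 (mod 107)
R · y^e mod p:
Squares mod 107: 23^1≡23, 23^2≡101, 23^4≡36, 23^8≡12, 23^16≡37, 23^32≡85, 23^64≡56
100 = 64 + 32 + 4, so 23^100 ≡ 56·85·36 ≡ 53 (mod 107)
2·53 = 106 ≡ 106 (mod 107)
1 ≠ 106; the check fails.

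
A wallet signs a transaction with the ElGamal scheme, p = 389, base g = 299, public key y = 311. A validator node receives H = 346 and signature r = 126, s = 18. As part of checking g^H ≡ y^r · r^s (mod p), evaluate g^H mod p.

299^2 = 89401 ≡ 320
299^4 ≡ 320^2 = 102400 ≡ 93
299^8 ≡ 93^2 = 8649 ≡ 91
299^16 ≡ 91^2 = 8281 ≡ 112
299^32 ≡ 112^2 = 12544 ≡ 96
299^64 ≡ 96^2 = 9216 ≡ 269
299^128 ≡ 269^2 = 72361 ≡ 7
299^256 ≡ 7^2 = 49
346 = 256 + 64 + 16 + 8 + 2, so 299^346 ≡ 49·269·112·91·320 ≡ 232 (mod 389)

232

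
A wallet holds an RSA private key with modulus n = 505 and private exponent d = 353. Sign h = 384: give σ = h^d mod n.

484

h^2 ≡ 384^2 = 147456 ≡ 501
h^4 ≡ 501^2 = 251001 ≡ 16
h^8 ≡ 16^2 = 256
h^16 ≡ 256^2 = 65536 ≡ 391
h^32 ≡ 391^2 = 152881 ≡ 371
h^64 ≡ 371^2 = 137641 ≡ 281
h^128 ≡ 281^2 = 78961 ≡ 181
h^256 ≡ 181^2 = 32761 ≡ 441
353 = 256 + 64 + 32 + 1, so h^353 ≡ 441·281·371·384 ≡ 484 (mod 505)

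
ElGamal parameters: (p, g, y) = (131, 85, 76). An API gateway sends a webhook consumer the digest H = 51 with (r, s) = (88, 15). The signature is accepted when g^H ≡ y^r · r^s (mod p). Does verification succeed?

Left side g^H mod p:
85^2 = 7225 ≡ 20
85^4 ≡ 20^2 = 400 ≡ 7
85^8 ≡ 7^2 = 49
85^16 ≡ 49^2 = 2401 ≡ 43
85^32 ≡ 43^2 = 1849 ≡ 15
51 = 32 + 16 + 2 + 1, so 85^51 ≡ 15·43·20·85 ≡ 30 (mod 131)
Right side y^r · r^s mod p:
76^2 = 5776 ≡ 12
76^4 ≡ 12^2 = 144 ≡ 13
76^8 ≡ 13^2 = 169 ≡ 38
76^16 ≡ 38^2 = 1444 ≡ 3
76^32 ≡ 3^2 = 9
76^64 ≡ 9^2 = 81
88 = 64 + 16 + 8, so 76^88 ≡ 81·3·38 ≡ 64 (mod 131)
88^2 = 7744 ≡ 15
88^4 ≡ 15^2 = 225 ≡ 94
88^8 ≡ 94^2 = 8836 ≡ 59
15 = 8 + 4 + 2 + 1, so 88^15 ≡ 59·94·15·88 ≡ 47 (mod 131)
64·47 = 3008 ≡ 126 (mod 131)
30 ≠ 126, so verification fails.

fails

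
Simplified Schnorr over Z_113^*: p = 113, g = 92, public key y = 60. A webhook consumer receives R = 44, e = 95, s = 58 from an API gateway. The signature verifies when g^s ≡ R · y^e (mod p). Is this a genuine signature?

g^s mod p:
Squares mod 113: 92^1≡92, 92^2≡102, 92^4≡8, 92^8≡64, 92^16≡28, 92^32≡106
58 = 32 + 16 + 8 + 2, so 92^58 ≡ 106·28·64·102 ≡ 11 (mod 113)
R · y^e mod p:
Squares mod 113: 60^1≡60, 60^2≡97, 60^4≡30, 60^8≡109, 60^16≡16, 60^32≡30, 60^64≡109
95 = 64 + 16 + 8 + 4 + 2 + 1, so 60^95 ≡ 109·16·109·30·97·60 ≡ 111 (mod 113)
44·111 = 4884 ≡ 25 (mod 113)
11 ≠ 25; the check fails.

forged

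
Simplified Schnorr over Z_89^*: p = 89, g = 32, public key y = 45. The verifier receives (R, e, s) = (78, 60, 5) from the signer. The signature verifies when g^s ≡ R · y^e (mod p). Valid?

yes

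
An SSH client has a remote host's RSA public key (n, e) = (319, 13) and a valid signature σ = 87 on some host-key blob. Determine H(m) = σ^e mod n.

87

σ^2 ≡ 87^2 = 7569 ≡ 232
σ^4 ≡ 232^2 = 53824 ≡ 232
σ^8 ≡ 232^2 = 53824 ≡ 232
13 = 8 + 4 + 1, so σ^13 ≡ 232·232·87 ≡ 87 (mod 319)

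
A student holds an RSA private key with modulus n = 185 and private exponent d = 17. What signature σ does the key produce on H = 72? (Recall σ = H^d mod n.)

H^2 ≡ 72^2 = 5184 ≡ 4
H^4 ≡ 4^2 = 16
H^8 ≡ 16^2 = 256 ≡ 71
H^16 ≡ 71^2 = 5041 ≡ 46
17 = 16 + 1, so H^17 ≡ 46·72 ≡ 167 (mod 185)

167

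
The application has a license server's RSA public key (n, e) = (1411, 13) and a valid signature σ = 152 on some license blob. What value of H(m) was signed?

Squares mod 1411: σ^1≡152, σ^2≡528, σ^4≡817, σ^8≡86
13 = 8 + 4 + 1, so σ^13 ≡ 86·817·152 ≡ 1376 (mod 1411)

1376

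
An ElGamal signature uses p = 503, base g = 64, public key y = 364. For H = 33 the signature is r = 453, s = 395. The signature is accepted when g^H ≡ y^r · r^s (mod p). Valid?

no

Left side g^H mod p:
64^2 = 4096 ≡ 72
64^4 ≡ 72^2 = 5184 ≡ 154
64^8 ≡ 154^2 = 23716 ≡ 75
64^16 ≡ 75^2 = 5625 ≡ 92
64^32 ≡ 92^2 = 8464 ≡ 416
33 = 32 + 1, so 64^33 ≡ 416·64 ≡ 468 (mod 503)
Right side y^r · r^s mod p:
364^2 = 132496 ≡ 207
364^4 ≡ 207^2 = 42849 ≡ 94
364^8 ≡ 94^2 = 8836 ≡ 285
364^16 ≡ 285^2 = 81225 ≡ 242
364^32 ≡ 242^2 = 58564 ≡ 216
364^64 ≡ 216^2 = 46656 ≡ 380
364^128 ≡ 380^2 = 144400 ≡ 39
364^256 ≡ 39^2 = 1521 ≡ 12
453 = 256 + 128 + 64 + 4 + 1, so 364^453 ≡ 12·39·380·94·364 ≡ 354 (mod 503)
453^2 = 205209 ≡ 488
453^4 ≡ 488^2 = 238144 ≡ 225
453^8 ≡ 225^2 = 50625 ≡ 325
453^16 ≡ 325^2 = 105625 ≡ 498
453^32 ≡ 498^2 = 248004 ≡ 25
453^64 ≡ 25^2 = 625 ≡ 122
453^128 ≡ 122^2 = 14884 ≡ 297
453^256 ≡ 297^2 = 88209 ≡ 184
395 = 256 + 128 + 8 + 2 + 1, so 453^395 ≡ 184·297·325·488·453 ≡ 479 (mod 503)
354·479 = 169566 ≡ 55 (mod 503)
468 ≠ 55, so verification fails.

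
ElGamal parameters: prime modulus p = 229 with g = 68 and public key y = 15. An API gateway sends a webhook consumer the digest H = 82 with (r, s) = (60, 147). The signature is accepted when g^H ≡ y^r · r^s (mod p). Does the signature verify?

does not verify

Left side g^H mod p:
68^2 = 4624 ≡ 44
68^4 ≡ 44^2 = 1936 ≡ 104
68^8 ≡ 104^2 = 10816 ≡ 53
68^16 ≡ 53^2 = 2809 ≡ 61
68^32 ≡ 61^2 = 3721 ≡ 57
68^64 ≡ 57^2 = 3249 ≡ 43
82 = 64 + 16 + 2, so 68^82 ≡ 43·61·44 ≡ 225 (mod 229)
Right side y^r · r^s mod p:
15^2 = 225
15^4 ≡ 225^2 = 50625 ≡ 16
15^8 ≡ 16^2 = 256 ≡ 27
15^16 ≡ 27^2 = 729 ≡ 42
15^32 ≡ 42^2 = 1764 ≡ 161
60 = 32 + 16 + 8 + 4, so 15^60 ≡ 161·42·27·16 ≡ 60 (mod 229)
60^2 = 3600 ≡ 165
60^4 ≡ 165^2 = 27225 ≡ 203
60^8 ≡ 203^2 = 41209 ≡ 218
60^16 ≡ 218^2 = 47524 ≡ 121
60^32 ≡ 121^2 = 14641 ≡ 214
60^64 ≡ 214^2 = 45796 ≡ 225
60^128 ≡ 225^2 = 50625 ≡ 16
147 = 128 + 16 + 2 + 1, so 60^147 ≡ 16·121·165·60 ≡ 16 (mod 229)
60·16 = 960 ≡ 44 (mod 229)
225 ≠ 44, so verification fails.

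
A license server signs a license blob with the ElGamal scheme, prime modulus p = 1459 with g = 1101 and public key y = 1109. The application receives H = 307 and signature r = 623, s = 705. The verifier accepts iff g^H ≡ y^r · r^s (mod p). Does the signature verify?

Left side g^H mod p:
1101^2 = 1212201 ≡ 1231
1101^4 ≡ 1231^2 = 1515361 ≡ 919
1101^8 ≡ 919^2 = 844561 ≡ 1259
1101^16 ≡ 1259^2 = 1585081 ≡ 607
1101^32 ≡ 607^2 = 368449 ≡ 781
1101^64 ≡ 781^2 = 609961 ≡ 99
1101^128 ≡ 99^2 = 9801 ≡ 1047
1101^256 ≡ 1047^2 = 1096209 ≡ 500
307 = 256 + 32 + 16 + 2 + 1, so 1101^307 ≡ 500·781·607·1231·1101 ≡ 1360 (mod 1459)
Right side y^r · r^s mod p:
1109^2 = 1229881 ≡ 1403
1109^4 ≡ 1403^2 = 1968409 ≡ 218
1109^8 ≡ 218^2 = 47524 ≡ 836
1109^16 ≡ 836^2 = 698896 ≡ 35
1109^32 ≡ 35^2 = 1225
1109^64 ≡ 1225^2 = 1500625 ≡ 773
1109^128 ≡ 773^2 = 597529 ≡ 798
1109^256 ≡ 798^2 = 636804 ≡ 680
1109^512 ≡ 680^2 = 462400 ≡ 1356
623 = 512 + 64 + 32 + 8 + 4 + 2 + 1, so 1109^623 ≡ 1356·773·1225·836·218·1403·1109 ≡ 642 (mod 1459)
623^2 = 388129 ≡ 35
623^4 ≡ 35^2 = 1225
623^8 ≡ 1225^2 = 1500625 ≡ 773
623^16 ≡ 773^2 = 597529 ≡ 798
623^32 ≡ 798^2 = 636804 ≡ 680
623^64 ≡ 680^2 = 462400 ≡ 1356
623^128 ≡ 1356^2 = 1838736 ≡ 396
623^256 ≡ 396^2 = 156816 ≡ 703
623^512 ≡ 703^2 = 494209 ≡ 1067
705 = 512 + 128 + 64 + 1, so 623^705 ≡ 1067·396·1356·623 ≡ 443 (mod 1459)
642·443 = 284406 ≡ 1360 (mod 1459)
1360 ≡ 1360 (mod 1459), so the signature is genuine.

verifies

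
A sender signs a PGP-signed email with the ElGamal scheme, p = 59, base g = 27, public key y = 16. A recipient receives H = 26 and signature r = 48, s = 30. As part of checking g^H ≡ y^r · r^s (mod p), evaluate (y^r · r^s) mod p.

16^2 = 256 ≡ 20
16^4 ≡ 20^2 = 400 ≡ 46
16^8 ≡ 46^2 = 2116 ≡ 51
16^16 ≡ 51^2 = 2601 ≡ 5
16^32 ≡ 5^2 = 25
48 = 32 + 16, so 16^48 ≡ 25·5 ≡ 7 (mod 59)
48^2 = 2304 ≡ 3
48^4 ≡ 3^2 = 9
48^8 ≡ 9^2 = 81 ≡ 22
48^16 ≡ 22^2 = 484 ≡ 12
30 = 16 + 8 + 4 + 2, so 48^30 ≡ 12·22·9·3 ≡ 48 (mod 59)
y^r · r^s ≡ 7·48 = 336 ≡ 41 (mod 59)

41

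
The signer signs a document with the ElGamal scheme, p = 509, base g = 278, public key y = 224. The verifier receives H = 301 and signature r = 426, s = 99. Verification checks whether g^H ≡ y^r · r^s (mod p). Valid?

yes

Left side g^H mod p:
278^2 = 77284 ≡ 425
278^4 ≡ 425^2 = 180625 ≡ 439
278^8 ≡ 439^2 = 192721 ≡ 319
278^16 ≡ 319^2 = 101761 ≡ 470
278^32 ≡ 470^2 = 220900 ≡ 503
278^64 ≡ 503^2 = 253009 ≡ 36
278^128 ≡ 36^2 = 1296 ≡ 278
278^256 ≡ 278^2 = 77284 ≡ 425
301 = 256 + 32 + 8 + 4 + 1, so 278^301 ≡ 425·503·319·439·278 ≡ 389 (mod 509)
Right side y^r · r^s mod p:
224^2 = 50176 ≡ 294
224^4 ≡ 294^2 = 86436 ≡ 415
224^8 ≡ 415^2 = 172225 ≡ 183
224^16 ≡ 183^2 = 33489 ≡ 404
224^32 ≡ 404^2 = 163216 ≡ 336
224^64 ≡ 336^2 = 112896 ≡ 407
224^128 ≡ 407^2 = 165649 ≡ 224
224^256 ≡ 224^2 = 50176 ≡ 294
426 = 256 + 128 + 32 + 8 + 2, so 224^426 ≡ 294·224·336·183·294 ≡ 54 (mod 509)
426^2 = 181476 ≡ 272
426^4 ≡ 272^2 = 73984 ≡ 179
426^8 ≡ 179^2 = 32041 ≡ 483
426^16 ≡ 483^2 = 233289 ≡ 167
426^32 ≡ 167^2 = 27889 ≡ 403
426^64 ≡ 403^2 = 162409 ≡ 38
99 = 64 + 32 + 2 + 1, so 426^99 ≡ 38·403·272·426 ≡ 224 (mod 509)
54·224 = 12096 ≡ 389 (mod 509)
389 ≡ 389 (mod 509), so the signature is genuine.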